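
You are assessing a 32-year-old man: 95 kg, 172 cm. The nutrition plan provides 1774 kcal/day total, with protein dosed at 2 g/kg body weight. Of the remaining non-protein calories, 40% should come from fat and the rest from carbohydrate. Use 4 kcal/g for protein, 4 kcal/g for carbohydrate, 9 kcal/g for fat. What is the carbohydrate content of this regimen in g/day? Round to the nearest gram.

Protein = 2 × 95 = 190 g → 190 × 4 = 760 kcal.
Non-protein calories = 1774 − 760 = 1014 kcal.
Fat: 40% × 1014 = 405.6 kcal; carbohydrate: 608.4 kcal.
Carbohydrate: 608.4 kcal ÷ 4 kcal/g = 152.1 g.

152 g/day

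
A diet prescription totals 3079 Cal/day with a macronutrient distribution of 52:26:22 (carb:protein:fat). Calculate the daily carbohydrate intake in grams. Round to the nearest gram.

Carbohydrate energy = 52% × 3079 = 1601.08 kcal.
At 4 kcal/g: 1601.08 ÷ 4 = 400.27 g.

400 g/day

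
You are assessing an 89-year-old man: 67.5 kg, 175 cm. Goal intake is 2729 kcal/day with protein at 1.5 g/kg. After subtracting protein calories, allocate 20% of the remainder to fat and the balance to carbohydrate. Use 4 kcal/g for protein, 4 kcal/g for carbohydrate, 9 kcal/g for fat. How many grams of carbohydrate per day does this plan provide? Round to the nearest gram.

Protein = 1.5 × 67.5 = 101.25 g → 101.25 × 4 = 405 kcal.
Non-protein calories = 2729 − 405 = 2324 kcal.
Fat: 20% × 2324 = 464.8 kcal; carbohydrate: 1859.2 kcal.
Carbohydrate: 1859.2 kcal ÷ 4 kcal/g = 464.8 g.

465 g/day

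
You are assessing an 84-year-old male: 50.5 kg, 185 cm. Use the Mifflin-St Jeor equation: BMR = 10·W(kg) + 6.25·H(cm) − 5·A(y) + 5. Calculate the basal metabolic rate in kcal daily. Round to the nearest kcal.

Mifflin-St Jeor (male): BMR = 10(50.5) + 6.25(185) − 5(84) + 5 = 505 + 1156.25 − 420 + 5 = 1246.25 kcal/day.

1246 kcal daily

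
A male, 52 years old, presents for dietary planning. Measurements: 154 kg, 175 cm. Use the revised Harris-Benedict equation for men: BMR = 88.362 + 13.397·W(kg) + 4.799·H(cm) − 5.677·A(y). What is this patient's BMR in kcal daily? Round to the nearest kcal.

Harris-Benedict: BMR = 88.362 + 13.397(154) + 4.799(175) − 5.677(52) = 2696.121 kcal/day.

2696 kcal daily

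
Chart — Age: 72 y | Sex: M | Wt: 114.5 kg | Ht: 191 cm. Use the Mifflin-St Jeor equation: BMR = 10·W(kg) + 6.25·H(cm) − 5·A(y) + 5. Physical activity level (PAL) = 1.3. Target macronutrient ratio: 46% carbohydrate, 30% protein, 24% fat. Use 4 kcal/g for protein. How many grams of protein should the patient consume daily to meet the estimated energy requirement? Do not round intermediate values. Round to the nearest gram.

193 g/day

Mifflin-St Jeor (male): BMR = 10(114.5) + 6.25(191) − 5(72) + 5 = 1145 + 1193.75 − 360 + 5 = 1983.75 kcal/day.
TEE = 1983.75 × 1.3 = 2578.875 kcal/day.
Protein energy = 30% × 2578.875 = 773.6625 kcal.
Protein = 773.6625 ÷ 4 kcal/g = 193.4156 g.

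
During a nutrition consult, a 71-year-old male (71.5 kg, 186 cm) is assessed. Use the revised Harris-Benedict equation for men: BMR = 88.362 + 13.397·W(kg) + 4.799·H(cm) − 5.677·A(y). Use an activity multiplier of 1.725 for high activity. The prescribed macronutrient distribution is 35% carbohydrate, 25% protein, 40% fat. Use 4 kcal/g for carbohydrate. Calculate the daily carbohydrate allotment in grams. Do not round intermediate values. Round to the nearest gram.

232 g/day

Harris-Benedict: BMR = 88.362 + 13.397(71.5) + 4.799(186) − 5.677(71) = 1535.7945 kcal/day.
TEE = 1535.7945 × 1.725 = 2649.2455 kcal/day.
Carbohydrate energy = 35% × 2649.2455 = 927.2359 kcal.
Carbohydrate = 927.2359 ÷ 4 kcal/g = 231.809 g.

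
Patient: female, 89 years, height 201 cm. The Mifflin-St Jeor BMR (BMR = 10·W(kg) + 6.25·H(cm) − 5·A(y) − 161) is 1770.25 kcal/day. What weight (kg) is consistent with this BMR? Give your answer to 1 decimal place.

112.0 kg

1770.25 = 10·W + 6.25(201) − 5(89) − 161
10·W = 1770.25 − 650.25 = 1120, so W = 112 kg.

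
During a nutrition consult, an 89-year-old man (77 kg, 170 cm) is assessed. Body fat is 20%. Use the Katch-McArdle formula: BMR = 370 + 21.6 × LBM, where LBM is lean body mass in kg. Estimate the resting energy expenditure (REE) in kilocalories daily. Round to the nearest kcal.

LBM = 77 × (1 − 0.2) = 61.6 kg. Katch-McArdle: BMR = 370 + 21.6 × 61.6 = 1700.56 kcal/day.

1701 kilocalories daily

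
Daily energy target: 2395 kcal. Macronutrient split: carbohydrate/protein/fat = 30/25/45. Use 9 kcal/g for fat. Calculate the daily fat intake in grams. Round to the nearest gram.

Fat energy = 45% × 2395 = 1077.75 kcal.
At 9 kcal/g: 1077.75 ÷ 9 = 119.75 g.

120 g/day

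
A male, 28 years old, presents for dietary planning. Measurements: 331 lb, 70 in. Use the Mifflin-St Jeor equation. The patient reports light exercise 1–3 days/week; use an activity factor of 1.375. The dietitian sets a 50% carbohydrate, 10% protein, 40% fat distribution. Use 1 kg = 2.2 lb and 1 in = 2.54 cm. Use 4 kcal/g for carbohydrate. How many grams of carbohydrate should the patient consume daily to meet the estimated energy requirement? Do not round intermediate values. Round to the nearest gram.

426 g/day

Convert to metric: weight = 331 ÷ 2.2 = 150.4545 kg; height = 70 × 2.54 = 177.8 cm.
Mifflin-St Jeor (male): BMR = 10(150.4545) + 6.25(177.8) − 5(28) + 5 = 1504.5455 + 1111.25 − 140 + 5 = 2480.7955 kcal/day.
TEE = 2480.7955 × 1.375 = 3411.0938 kcal/day.
Carbohydrate energy = 50% × 3411.0938 = 1705.5469 kcal.
Carbohydrate = 1705.5469 ÷ 4 kcal/g = 426.3867 g.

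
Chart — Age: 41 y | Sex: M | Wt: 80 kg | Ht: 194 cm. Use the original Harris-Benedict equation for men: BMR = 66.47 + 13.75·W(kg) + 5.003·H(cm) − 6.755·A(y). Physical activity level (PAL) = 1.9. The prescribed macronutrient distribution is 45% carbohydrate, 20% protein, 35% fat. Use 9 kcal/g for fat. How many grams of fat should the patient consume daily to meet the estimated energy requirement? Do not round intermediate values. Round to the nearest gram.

137 g/day

Harris-Benedict: BMR = 66.47 + 13.75(80) + 5.003(194) − 6.755(41) = 1860.097 kcal/day.
TEE = 1860.097 × 1.9 = 3534.1843 kcal/day.
Fat energy = 35% × 3534.1843 = 1236.9645 kcal.
Fat = 1236.9645 ÷ 9 kcal/g = 137.4405 g.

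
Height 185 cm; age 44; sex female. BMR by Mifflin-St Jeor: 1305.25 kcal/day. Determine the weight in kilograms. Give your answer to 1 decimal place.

1305.25 = 10·W + 6.25(185) − 5(44) − 161
10·W = 1305.25 − 775.25 = 530, so W = 53 kg.

53.0 kg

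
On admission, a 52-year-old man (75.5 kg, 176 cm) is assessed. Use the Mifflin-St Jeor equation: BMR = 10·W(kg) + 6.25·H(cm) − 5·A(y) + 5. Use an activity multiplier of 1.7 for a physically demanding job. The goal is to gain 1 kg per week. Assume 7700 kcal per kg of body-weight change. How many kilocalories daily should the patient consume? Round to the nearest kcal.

Mifflin-St Jeor (male): BMR = 10(75.5) + 6.25(176) − 5(52) + 5 = 755 + 1100 − 260 + 5 = 1600 kcal/day.
TEE = 1600 × 1.7 = 2720 kcal/day.
Required daily surplus = 1 × 7700 ÷ 7 = 1100 kcal/day.
Target intake = 2720 + 1100 = 3820 kcal/day.

3820 kilocalories daily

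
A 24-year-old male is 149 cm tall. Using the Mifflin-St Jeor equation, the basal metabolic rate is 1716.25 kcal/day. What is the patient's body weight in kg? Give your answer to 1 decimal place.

1716.25 = 10·W + 6.25(149) − 5(24) + 5
10·W = 1716.25 − 816.25 = 900, so W = 90 kg.

90.0 kg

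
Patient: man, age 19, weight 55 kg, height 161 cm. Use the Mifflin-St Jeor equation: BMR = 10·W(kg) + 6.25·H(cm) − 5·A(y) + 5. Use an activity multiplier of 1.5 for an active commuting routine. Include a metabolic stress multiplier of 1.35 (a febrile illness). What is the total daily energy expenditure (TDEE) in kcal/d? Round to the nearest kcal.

2969 kcal/d

Mifflin-St Jeor (male): BMR = 10(55) + 6.25(161) − 5(19) + 5 = 550 + 1006.25 − 95 + 5 = 1466.25 kcal/day.
TEE = BMR × activity factor = 1466.25 × 1.5 = 2199.375 kcal/day.
Apply stress factor: 2199.375 × 1.35 = 2969.1563 kcal/day.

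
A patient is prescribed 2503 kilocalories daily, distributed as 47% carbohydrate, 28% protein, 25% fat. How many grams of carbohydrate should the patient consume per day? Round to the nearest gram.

Carbohydrate energy = 47% × 2503 = 1176.41 kcal.
At 4 kcal/g: 1176.41 ÷ 4 = 294.1025 g.

294 g/day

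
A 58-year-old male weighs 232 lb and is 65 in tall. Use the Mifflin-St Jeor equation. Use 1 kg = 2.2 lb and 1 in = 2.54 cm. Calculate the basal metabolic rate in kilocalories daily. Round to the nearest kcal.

1801 kilocalories daily

Convert to metric: weight = 232 ÷ 2.2 = 105.4545 kg; height = 65 × 2.54 = 165.1 cm.
Mifflin-St Jeor (male): BMR = 10(105.4545) + 6.25(165.1) − 5(58) + 5 = 1054.5455 + 1031.875 − 290 + 5 = 1801.4205 kcal/day.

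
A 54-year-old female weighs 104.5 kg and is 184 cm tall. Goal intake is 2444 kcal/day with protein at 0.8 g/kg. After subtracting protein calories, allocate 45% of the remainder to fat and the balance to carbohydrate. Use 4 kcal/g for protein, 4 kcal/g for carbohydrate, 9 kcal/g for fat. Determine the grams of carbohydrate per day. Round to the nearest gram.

290 g/day

Protein = 0.8 × 104.5 = 83.6 g → 83.6 × 4 = 334.4 kcal.
Non-protein calories = 2444 − 334.4 = 2109.6 kcal.
Fat: 45% × 2109.6 = 949.32 kcal; carbohydrate: 1160.28 kcal.
Carbohydrate: 1160.28 kcal ÷ 4 kcal/g = 290.07 g.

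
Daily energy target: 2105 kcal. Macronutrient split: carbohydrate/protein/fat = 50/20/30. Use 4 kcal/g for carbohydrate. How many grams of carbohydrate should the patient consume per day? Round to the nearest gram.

263 g/day

Carbohydrate energy = 50% × 2105 = 1052.5 kcal.
At 4 kcal/g: 1052.5 ÷ 4 = 263.125 g.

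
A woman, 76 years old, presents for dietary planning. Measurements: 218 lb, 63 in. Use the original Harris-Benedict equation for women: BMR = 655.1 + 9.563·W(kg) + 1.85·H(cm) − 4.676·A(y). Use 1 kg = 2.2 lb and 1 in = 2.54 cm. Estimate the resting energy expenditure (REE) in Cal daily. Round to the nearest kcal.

1543 Cal daily

Convert to metric: weight = 218 ÷ 2.2 = 99.0909 kg; height = 63 × 2.54 = 160.02 cm.
Harris-Benedict: BMR = 655.1 + 9.563(99.0909) + 1.85(160.02) − 4.676(76) = 1543.3674 kcal/day.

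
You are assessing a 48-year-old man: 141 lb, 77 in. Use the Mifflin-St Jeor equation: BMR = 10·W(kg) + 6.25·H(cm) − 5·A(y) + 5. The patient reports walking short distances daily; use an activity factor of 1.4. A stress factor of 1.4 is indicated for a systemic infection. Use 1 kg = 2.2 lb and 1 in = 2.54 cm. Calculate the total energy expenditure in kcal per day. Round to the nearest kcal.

3191 kcal per day

Convert to metric: weight = 141 ÷ 2.2 = 64.0909 kg; height = 77 × 2.54 = 195.58 cm.
Mifflin-St Jeor (male): BMR = 10(64.0909) + 6.25(195.58) − 5(48) + 5 = 640.9091 + 1222.375 − 240 + 5 = 1628.2841 kcal/day.
TEE = BMR × activity factor = 1628.2841 × 1.4 = 2279.5977 kcal/day.
Apply stress factor: 2279.5977 × 1.4 = 3191.4368 kcal/day.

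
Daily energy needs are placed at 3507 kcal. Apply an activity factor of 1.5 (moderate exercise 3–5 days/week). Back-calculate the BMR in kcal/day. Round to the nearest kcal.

2338 kcal/day

BMR = TEE ÷ activity factor = 3507 ÷ 1.5 = 2338 kcal/day.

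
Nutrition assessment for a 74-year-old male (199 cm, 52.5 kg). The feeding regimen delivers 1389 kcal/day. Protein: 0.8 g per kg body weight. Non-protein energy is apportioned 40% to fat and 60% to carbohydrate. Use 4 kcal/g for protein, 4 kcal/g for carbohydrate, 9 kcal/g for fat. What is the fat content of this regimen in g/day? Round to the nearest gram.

54 g/day

Protein = 0.8 × 52.5 = 42 g → 42 × 4 = 168 kcal.
Non-protein calories = 1389 − 168 = 1221 kcal.
Fat: 40% × 1221 = 488.4 kcal; carbohydrate: 732.6 kcal.
Fat: 488.4 kcal ÷ 9 kcal/g = 54.2667 g.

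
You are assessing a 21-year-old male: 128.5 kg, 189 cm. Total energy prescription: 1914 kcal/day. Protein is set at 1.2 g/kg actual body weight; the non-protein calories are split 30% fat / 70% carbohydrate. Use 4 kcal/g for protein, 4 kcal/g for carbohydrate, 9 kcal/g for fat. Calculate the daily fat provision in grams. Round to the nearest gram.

Protein = 1.2 × 128.5 = 154.2 g → 154.2 × 4 = 616.8 kcal.
Non-protein calories = 1914 − 616.8 = 1297.2 kcal.
Fat: 30% × 1297.2 = 389.16 kcal; carbohydrate: 908.04 kcal.
Fat: 389.16 kcal ÷ 9 kcal/g = 43.24 g.

43 g/day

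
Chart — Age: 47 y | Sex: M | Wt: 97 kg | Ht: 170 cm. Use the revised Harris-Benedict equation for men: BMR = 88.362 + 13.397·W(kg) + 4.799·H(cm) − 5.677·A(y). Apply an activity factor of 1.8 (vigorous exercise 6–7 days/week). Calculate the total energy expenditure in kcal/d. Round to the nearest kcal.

Harris-Benedict: BMR = 88.362 + 13.397(97) + 4.799(170) − 5.677(47) = 1936.882 kcal/day.
TEE = BMR × activity factor = 1936.882 × 1.8 = 3486.3876 kcal/day.

3486 kcal/d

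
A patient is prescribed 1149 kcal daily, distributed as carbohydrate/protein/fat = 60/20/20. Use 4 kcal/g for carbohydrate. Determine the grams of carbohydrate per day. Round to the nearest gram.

Carbohydrate energy = 60% × 1149 = 689.4 kcal.
At 4 kcal/g: 689.4 ÷ 4 = 172.35 g.

172 g/day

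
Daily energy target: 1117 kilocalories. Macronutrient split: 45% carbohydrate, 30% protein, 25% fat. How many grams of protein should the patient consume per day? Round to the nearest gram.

84 g/day

Protein energy = 30% × 1117 = 335.1 kcal.
At 4 kcal/g: 335.1 ÷ 4 = 83.775 g.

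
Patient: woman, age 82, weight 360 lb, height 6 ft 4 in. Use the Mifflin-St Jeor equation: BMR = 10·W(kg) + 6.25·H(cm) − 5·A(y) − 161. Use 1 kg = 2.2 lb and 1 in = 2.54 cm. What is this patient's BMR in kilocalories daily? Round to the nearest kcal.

Convert to metric: weight = 360 ÷ 2.2 = 163.6364 kg; height = (6×12 + 4) × 2.54 = 76 × 2.54 = 193.04 cm.
Mifflin-St Jeor (female): BMR = 10(163.6364) + 6.25(193.04) − 5(82) − 161 = 1636.3636 + 1206.5 − 410 − 161 = 2271.8636 kcal/day.

2272 kilocalories daily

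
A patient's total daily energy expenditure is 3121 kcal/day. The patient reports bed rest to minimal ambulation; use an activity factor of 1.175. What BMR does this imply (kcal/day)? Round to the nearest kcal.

2656 kcal/day

BMR = TEE ÷ activity factor = 3121 ÷ 1.175 = 2656.1702 kcal/day.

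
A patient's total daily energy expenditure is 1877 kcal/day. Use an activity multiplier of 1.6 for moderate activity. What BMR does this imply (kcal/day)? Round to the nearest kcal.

BMR = TEE ÷ activity factor = 1877 ÷ 1.6 = 1173.125 kcal/day.

1173 kcal/day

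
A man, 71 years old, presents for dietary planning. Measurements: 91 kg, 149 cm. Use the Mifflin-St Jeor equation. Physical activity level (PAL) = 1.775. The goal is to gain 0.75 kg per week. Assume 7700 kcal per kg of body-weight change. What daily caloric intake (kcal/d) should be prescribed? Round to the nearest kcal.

3472 kcal/d

Mifflin-St Jeor (male): BMR = 10(91) + 6.25(149) − 5(71) + 5 = 910 + 931.25 − 355 + 5 = 1491.25 kcal/day.
TEE = 1491.25 × 1.775 = 2646.9688 kcal/day.
Required daily surplus = 0.75 × 7700 ÷ 7 = 825 kcal/day.
Target intake = 2646.9688 + 825 = 3471.9688 kcal/day.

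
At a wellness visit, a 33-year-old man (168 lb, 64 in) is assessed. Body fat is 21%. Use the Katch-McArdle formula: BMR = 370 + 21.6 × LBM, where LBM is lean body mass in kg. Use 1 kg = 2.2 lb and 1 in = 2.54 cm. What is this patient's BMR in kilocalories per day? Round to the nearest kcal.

Convert to metric: weight = 168 ÷ 2.2 = 76.3636 kg; height = 64 × 2.54 = 162.56 cm.
LBM = 76.3636 × (1 − 0.21) = 60.3273 kg. Katch-McArdle: BMR = 370 + 21.6 × 60.3273 = 1673.0691 kcal/day.

1673 kilocalories per day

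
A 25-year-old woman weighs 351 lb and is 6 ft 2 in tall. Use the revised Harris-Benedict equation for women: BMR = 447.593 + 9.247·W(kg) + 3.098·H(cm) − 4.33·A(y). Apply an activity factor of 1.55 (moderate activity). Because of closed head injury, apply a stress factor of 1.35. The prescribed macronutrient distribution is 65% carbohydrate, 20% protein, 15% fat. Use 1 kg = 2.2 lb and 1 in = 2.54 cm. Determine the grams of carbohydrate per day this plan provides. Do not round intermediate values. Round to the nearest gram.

Convert to metric: weight = 351 ÷ 2.2 = 159.5455 kg; height = (6×12 + 2) × 2.54 = 74 × 2.54 = 187.96 cm.
Harris-Benedict: BMR = 447.593 + 9.247(159.5455) + 3.098(187.96) − 4.33(25) = 2396.9599 kcal/day.
TEE = 2396.9599 × 1.55 = 3715.2878 kcal/day.
With stress factor 1.35: 3715.2878 × 1.35 = 5015.6386 kcal/day.
Carbohydrate energy = 65% × 5015.6386 = 3260.1651 kcal.
Carbohydrate = 3260.1651 ÷ 4 kcal/g = 815.0413 g.

815 g/day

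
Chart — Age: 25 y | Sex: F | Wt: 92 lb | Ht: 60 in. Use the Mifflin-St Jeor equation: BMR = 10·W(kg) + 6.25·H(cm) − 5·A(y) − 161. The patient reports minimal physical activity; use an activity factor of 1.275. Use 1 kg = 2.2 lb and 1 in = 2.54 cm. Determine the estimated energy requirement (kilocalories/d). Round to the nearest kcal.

Convert to metric: weight = 92 ÷ 2.2 = 41.8182 kg; height = 60 × 2.54 = 152.4 cm.
Mifflin-St Jeor (female): BMR = 10(41.8182) + 6.25(152.4) − 5(25) − 161 = 418.1818 + 952.5 − 125 − 161 = 1084.6818 kcal/day.
TEE = BMR × activity factor = 1084.6818 × 1.275 = 1382.9693 kcal/day.

1383 kilocalories/d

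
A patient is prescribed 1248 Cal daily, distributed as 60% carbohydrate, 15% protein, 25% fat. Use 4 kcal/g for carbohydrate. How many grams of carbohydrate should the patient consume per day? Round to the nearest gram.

187 g/day

Carbohydrate energy = 60% × 1248 = 748.8 kcal.
At 4 kcal/g: 748.8 ÷ 4 = 187.2 g.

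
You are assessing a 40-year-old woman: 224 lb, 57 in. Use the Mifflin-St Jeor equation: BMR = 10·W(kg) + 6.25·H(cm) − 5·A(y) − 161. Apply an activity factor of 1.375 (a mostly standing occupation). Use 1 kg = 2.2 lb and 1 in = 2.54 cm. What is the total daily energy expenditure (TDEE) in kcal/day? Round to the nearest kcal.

2148 kcal/day

Convert to metric: weight = 224 ÷ 2.2 = 101.8182 kg; height = 57 × 2.54 = 144.78 cm.
Mifflin-St Jeor (female): BMR = 10(101.8182) + 6.25(144.78) − 5(40) − 161 = 1018.1818 + 904.875 − 200 − 161 = 1562.0568 kcal/day.
TEE = BMR × activity factor = 1562.0568 × 1.375 = 2147.8281 kcal/day.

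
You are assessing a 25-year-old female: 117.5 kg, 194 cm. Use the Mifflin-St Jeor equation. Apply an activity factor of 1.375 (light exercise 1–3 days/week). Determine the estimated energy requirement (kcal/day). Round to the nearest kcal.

Mifflin-St Jeor (female): BMR = 10(117.5) + 6.25(194) − 5(25) − 161 = 1175 + 1212.5 − 125 − 161 = 2101.5 kcal/day.
TEE = BMR × activity factor = 2101.5 × 1.375 = 2889.5625 kcal/day.

2890 kcal/day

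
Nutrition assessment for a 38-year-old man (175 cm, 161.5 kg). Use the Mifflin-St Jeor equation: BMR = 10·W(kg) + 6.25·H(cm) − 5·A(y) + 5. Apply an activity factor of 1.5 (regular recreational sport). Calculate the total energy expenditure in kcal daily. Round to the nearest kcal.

3786 kcal daily

Mifflin-St Jeor (male): BMR = 10(161.5) + 6.25(175) − 5(38) + 5 = 1615 + 1093.75 − 190 + 5 = 2523.75 kcal/day.
TEE = BMR × activity factor = 2523.75 × 1.5 = 3785.625 kcal/day.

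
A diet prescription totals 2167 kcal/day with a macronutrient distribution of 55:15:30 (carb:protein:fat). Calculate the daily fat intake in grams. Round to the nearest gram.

Fat energy = 30% × 2167 = 650.1 kcal.
At 9 kcal/g: 650.1 ÷ 9 = 72.2333 g.

72 g/day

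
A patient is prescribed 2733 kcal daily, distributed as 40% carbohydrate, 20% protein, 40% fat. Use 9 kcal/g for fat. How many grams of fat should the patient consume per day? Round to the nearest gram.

121 g/day

Fat energy = 40% × 2733 = 1093.2 kcal.
At 9 kcal/g: 1093.2 ÷ 9 = 121.4667 g.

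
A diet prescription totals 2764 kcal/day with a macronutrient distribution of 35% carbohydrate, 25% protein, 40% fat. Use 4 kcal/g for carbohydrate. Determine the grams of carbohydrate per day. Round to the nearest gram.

Carbohydrate energy = 35% × 2764 = 967.4 kcal.
At 4 kcal/g: 967.4 ÷ 4 = 241.85 g.

242 g/day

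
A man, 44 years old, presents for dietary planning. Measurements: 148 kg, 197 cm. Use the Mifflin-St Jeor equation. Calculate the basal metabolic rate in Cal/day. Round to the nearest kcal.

2496 Cal/day

Mifflin-St Jeor (male): BMR = 10(148) + 6.25(197) − 5(44) + 5 = 1480 + 1231.25 − 220 + 5 = 2496.25 kcal/day.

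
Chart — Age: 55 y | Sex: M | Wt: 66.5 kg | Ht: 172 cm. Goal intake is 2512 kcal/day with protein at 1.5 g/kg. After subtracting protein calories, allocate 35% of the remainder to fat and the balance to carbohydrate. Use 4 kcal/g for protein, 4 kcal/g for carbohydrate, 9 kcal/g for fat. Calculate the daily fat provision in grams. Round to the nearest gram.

82 g/day

Protein = 1.5 × 66.5 = 99.75 g → 99.75 × 4 = 399 kcal.
Non-protein calories = 2512 − 399 = 2113 kcal.
Fat: 35% × 2113 = 739.55 kcal; carbohydrate: 1373.45 kcal.
Fat: 739.55 kcal ÷ 9 kcal/g = 82.1722 g.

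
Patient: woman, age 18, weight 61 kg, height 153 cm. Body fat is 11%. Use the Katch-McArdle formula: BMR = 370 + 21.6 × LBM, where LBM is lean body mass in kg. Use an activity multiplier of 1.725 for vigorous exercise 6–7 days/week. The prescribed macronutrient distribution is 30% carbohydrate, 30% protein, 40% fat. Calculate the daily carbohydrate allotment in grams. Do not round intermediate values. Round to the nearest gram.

LBM = 61 × (1 − 0.11) = 54.29 kg. Katch-McArdle: BMR = 370 + 21.6 × 54.29 = 1542.664 kcal/day.
TEE = 1542.664 × 1.725 = 2661.0954 kcal/day.
Carbohydrate energy = 30% × 2661.0954 = 798.3286 kcal.
Carbohydrate = 798.3286 ÷ 4 kcal/g = 199.5822 g.

200 g/day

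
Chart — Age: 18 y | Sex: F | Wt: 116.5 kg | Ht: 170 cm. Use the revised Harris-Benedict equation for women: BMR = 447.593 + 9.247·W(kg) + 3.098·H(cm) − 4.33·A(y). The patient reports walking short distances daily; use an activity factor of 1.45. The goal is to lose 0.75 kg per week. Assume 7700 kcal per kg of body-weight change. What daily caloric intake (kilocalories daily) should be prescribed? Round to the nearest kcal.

Harris-Benedict: BMR = 447.593 + 9.247(116.5) + 3.098(170) − 4.33(18) = 1973.5885 kcal/day.
TEE = 1973.5885 × 1.45 = 2861.7033 kcal/day.
Required daily deficit = 0.75 × 7700 ÷ 7 = 825 kcal/day.
Target intake = 2861.7033 − 825 = 2036.7033 kcal/day.

2037 kilocalories daily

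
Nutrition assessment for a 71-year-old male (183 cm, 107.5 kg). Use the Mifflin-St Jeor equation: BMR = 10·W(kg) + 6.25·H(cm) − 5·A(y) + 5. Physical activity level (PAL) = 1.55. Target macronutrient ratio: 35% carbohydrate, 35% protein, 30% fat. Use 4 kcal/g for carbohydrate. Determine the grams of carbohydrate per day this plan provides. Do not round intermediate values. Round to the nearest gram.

253 g/day

Mifflin-St Jeor (male): BMR = 10(107.5) + 6.25(183) − 5(71) + 5 = 1075 + 1143.75 − 355 + 5 = 1868.75 kcal/day.
TEE = 1868.75 × 1.55 = 2896.5625 kcal/day.
Carbohydrate energy = 35% × 2896.5625 = 1013.7969 kcal.
Carbohydrate = 1013.7969 ÷ 4 kcal/g = 253.4492 g.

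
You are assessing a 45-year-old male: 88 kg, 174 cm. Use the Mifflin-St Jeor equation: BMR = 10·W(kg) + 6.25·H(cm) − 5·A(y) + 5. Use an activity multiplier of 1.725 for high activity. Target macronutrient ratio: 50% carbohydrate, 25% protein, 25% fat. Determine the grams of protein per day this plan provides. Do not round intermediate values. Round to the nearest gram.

188 g/day

Mifflin-St Jeor (male): BMR = 10(88) + 6.25(174) − 5(45) + 5 = 880 + 1087.5 − 225 + 5 = 1747.5 kcal/day.
TEE = 1747.5 × 1.725 = 3014.4375 kcal/day.
Protein energy = 25% × 3014.4375 = 753.6094 kcal.
Protein = 753.6094 ÷ 4 kcal/g = 188.4023 g.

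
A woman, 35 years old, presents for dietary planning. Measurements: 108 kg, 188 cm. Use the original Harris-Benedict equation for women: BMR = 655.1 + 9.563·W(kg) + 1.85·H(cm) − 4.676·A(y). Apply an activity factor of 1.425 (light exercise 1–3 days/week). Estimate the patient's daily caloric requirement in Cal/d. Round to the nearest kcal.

2668 Cal/d

Harris-Benedict: BMR = 655.1 + 9.563(108) + 1.85(188) − 4.676(35) = 1872.044 kcal/day.
TEE = BMR × activity factor = 1872.044 × 1.425 = 2667.6627 kcal/day.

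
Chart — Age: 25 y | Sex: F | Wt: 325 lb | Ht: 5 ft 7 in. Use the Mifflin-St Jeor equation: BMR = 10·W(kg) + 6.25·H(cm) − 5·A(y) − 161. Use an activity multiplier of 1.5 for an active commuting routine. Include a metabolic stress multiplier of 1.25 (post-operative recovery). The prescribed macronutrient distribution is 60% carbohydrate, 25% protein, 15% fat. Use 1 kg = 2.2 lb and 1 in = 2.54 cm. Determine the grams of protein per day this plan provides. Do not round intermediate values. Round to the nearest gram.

264 g/day

Convert to metric: weight = 325 ÷ 2.2 = 147.7273 kg; height = (5×12 + 7) × 2.54 = 67 × 2.54 = 170.18 cm.
Mifflin-St Jeor (female): BMR = 10(147.7273) + 6.25(170.18) − 5(25) − 161 = 1477.2727 + 1063.625 − 125 − 161 = 2254.8977 kcal/day.
TEE = 2254.8977 × 1.5 = 3382.3466 kcal/day.
With stress factor 1.25: 3382.3466 × 1.25 = 4227.9332 kcal/day.
Protein energy = 25% × 4227.9332 = 1056.9833 kcal.
Protein = 1056.9833 ÷ 4 kcal/g = 264.2458 g.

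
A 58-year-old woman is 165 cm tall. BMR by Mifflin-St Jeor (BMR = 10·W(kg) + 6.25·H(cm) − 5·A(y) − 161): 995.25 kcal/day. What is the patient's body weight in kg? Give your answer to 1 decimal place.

41.5 kg

995.25 = 10·W + 6.25(165) − 5(58) − 161
10·W = 995.25 − 580.25 = 415, so W = 41.5 kg.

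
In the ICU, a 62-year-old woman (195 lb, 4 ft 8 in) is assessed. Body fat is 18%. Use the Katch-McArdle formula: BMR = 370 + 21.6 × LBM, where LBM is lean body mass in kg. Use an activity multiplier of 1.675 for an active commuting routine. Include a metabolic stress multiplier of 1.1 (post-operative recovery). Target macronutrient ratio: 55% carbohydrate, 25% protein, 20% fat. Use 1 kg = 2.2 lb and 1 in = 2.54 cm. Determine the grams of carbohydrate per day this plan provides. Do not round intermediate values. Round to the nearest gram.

Convert to metric: weight = 195 ÷ 2.2 = 88.6364 kg; height = (4×12 + 8) × 2.54 = 56 × 2.54 = 142.24 cm.
LBM = 88.6364 × (1 − 0.18) = 72.6818 kg. Katch-McArdle: BMR = 370 + 21.6 × 72.6818 = 1939.9273 kcal/day.
TEE = 1939.9273 × 1.675 = 3249.3782 kcal/day.
With stress factor 1.1: 3249.3782 × 1.1 = 3574.316 kcal/day.
Carbohydrate energy = 55% × 3574.316 = 1965.8738 kcal.
Carbohydrate = 1965.8738 ÷ 4 kcal/g = 491.4685 g.

491 g/day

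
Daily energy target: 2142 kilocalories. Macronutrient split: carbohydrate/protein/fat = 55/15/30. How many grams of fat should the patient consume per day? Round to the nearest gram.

Fat energy = 30% × 2142 = 642.6 kcal.
At 9 kcal/g: 642.6 ÷ 9 = 71.4 g.

71 g/day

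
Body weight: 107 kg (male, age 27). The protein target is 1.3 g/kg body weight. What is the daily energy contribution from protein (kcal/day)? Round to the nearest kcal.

Protein = 1.3 g/kg × 107 kg = 139.1 g/day.
Protein energy = 139.1 g × 4 kcal/g = 556.4 kcal/day.

556 kcal/day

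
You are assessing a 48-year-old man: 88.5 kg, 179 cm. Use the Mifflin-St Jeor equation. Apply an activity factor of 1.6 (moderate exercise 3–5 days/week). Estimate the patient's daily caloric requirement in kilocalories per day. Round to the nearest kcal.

2830 kilocalories per day

Mifflin-St Jeor (male): BMR = 10(88.5) + 6.25(179) − 5(48) + 5 = 885 + 1118.75 − 240 + 5 = 1768.75 kcal/day.
TEE = BMR × activity factor = 1768.75 × 1.6 = 2830 kcal/day.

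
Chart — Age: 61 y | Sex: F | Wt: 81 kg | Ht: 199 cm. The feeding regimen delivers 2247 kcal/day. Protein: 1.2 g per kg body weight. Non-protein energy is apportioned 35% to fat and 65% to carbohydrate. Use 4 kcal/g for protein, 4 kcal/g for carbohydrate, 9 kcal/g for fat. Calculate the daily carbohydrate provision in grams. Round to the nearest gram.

Protein = 1.2 × 81 = 97.2 g → 97.2 × 4 = 388.8 kcal.
Non-protein calories = 2247 − 388.8 = 1858.2 kcal.
Fat: 35% × 1858.2 = 650.37 kcal; carbohydrate: 1207.83 kcal.
Carbohydrate: 1207.83 kcal ÷ 4 kcal/g = 301.9575 g.

302 g/day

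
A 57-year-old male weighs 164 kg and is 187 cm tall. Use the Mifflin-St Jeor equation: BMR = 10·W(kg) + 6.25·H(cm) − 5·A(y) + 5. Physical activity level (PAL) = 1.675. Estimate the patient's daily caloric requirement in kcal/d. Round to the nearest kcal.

Mifflin-St Jeor (male): BMR = 10(164) + 6.25(187) − 5(57) + 5 = 1640 + 1168.75 − 285 + 5 = 2528.75 kcal/day.
TEE = BMR × activity factor = 2528.75 × 1.675 = 4235.6563 kcal/day.

4236 kcal/d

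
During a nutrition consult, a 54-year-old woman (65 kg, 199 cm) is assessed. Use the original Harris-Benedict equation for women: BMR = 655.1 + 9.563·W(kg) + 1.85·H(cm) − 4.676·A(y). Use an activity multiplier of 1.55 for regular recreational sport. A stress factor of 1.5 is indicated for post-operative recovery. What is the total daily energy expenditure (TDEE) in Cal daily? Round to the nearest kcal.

Harris-Benedict: BMR = 655.1 + 9.563(65) + 1.85(199) − 4.676(54) = 1392.341 kcal/day.
TEE = BMR × activity factor = 1392.341 × 1.55 = 2158.1286 kcal/day.
Apply stress factor: 2158.1286 × 1.5 = 3237.1928 kcal/day.

3237 Cal daily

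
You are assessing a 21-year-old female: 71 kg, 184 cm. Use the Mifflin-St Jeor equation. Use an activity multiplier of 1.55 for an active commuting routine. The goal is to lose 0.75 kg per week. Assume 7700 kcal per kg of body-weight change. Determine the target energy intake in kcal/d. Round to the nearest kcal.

1646 kcal/d

Mifflin-St Jeor (female): BMR = 10(71) + 6.25(184) − 5(21) − 161 = 710 + 1150 − 105 − 161 = 1594 kcal/day.
TEE = 1594 × 1.55 = 2470.7 kcal/day.
Required daily deficit = 0.75 × 7700 ÷ 7 = 825 kcal/day.
Target intake = 2470.7 − 825 = 1645.7 kcal/day.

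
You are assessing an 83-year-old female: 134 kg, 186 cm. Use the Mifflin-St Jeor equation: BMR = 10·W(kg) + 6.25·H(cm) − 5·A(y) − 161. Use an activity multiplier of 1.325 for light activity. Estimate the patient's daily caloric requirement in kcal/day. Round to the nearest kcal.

2553 kcal/day

Mifflin-St Jeor (female): BMR = 10(134) + 6.25(186) − 5(83) − 161 = 1340 + 1162.5 − 415 − 161 = 1926.5 kcal/day.
TEE = BMR × activity factor = 1926.5 × 1.325 = 2552.6125 kcal/day.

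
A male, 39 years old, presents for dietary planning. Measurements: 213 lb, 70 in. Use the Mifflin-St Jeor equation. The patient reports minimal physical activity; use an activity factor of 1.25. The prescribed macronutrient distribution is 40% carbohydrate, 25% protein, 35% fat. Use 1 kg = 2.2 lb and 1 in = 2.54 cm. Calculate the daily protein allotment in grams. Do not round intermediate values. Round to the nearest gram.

Convert to metric: weight = 213 ÷ 2.2 = 96.8182 kg; height = 70 × 2.54 = 177.8 cm.
Mifflin-St Jeor (male): BMR = 10(96.8182) + 6.25(177.8) − 5(39) + 5 = 968.1818 + 1111.25 − 195 + 5 = 1889.4318 kcal/day.
TEE = 1889.4318 × 1.25 = 2361.7898 kcal/day.
Protein energy = 25% × 2361.7898 = 590.4474 kcal.
Protein = 590.4474 ÷ 4 kcal/g = 147.6119 g.

148 g/day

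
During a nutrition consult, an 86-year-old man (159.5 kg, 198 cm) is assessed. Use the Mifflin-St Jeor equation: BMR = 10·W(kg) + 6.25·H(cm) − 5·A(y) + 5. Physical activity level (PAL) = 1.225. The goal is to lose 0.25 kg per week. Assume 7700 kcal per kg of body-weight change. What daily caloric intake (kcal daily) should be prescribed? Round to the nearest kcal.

Mifflin-St Jeor (male): BMR = 10(159.5) + 6.25(198) − 5(86) + 5 = 1595 + 1237.5 − 430 + 5 = 2407.5 kcal/day.
TEE = 2407.5 × 1.225 = 2949.1875 kcal/day.
Required daily deficit = 0.25 × 7700 ÷ 7 = 275 kcal/day.
Target intake = 2949.1875 − 275 = 2674.1875 kcal/day.

2674 kcal daily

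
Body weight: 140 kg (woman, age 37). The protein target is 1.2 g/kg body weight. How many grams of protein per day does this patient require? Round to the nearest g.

Protein = 1.2 g/kg × 140 kg = 168 g/day.

168 g/day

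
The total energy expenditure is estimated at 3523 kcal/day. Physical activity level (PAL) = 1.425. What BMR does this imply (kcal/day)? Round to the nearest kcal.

BMR = TEE ÷ activity factor = 3523 ÷ 1.425 = 2472.2807 kcal/day.

2472 kcal/day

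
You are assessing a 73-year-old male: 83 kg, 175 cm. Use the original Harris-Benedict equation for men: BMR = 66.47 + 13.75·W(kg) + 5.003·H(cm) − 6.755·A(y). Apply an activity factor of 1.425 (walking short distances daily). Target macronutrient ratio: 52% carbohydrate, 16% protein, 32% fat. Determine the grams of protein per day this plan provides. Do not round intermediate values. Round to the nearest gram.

Harris-Benedict: BMR = 66.47 + 13.75(83) + 5.003(175) − 6.755(73) = 1590.13 kcal/day.
TEE = 1590.13 × 1.425 = 2265.9353 kcal/day.
Protein energy = 16% × 2265.9353 = 362.5496 kcal.
Protein = 362.5496 ÷ 4 kcal/g = 90.6374 g.

91 g/day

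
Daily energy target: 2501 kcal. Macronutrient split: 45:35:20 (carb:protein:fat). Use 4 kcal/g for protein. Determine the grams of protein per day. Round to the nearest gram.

219 g/day

Protein energy = 35% × 2501 = 875.35 kcal.
At 4 kcal/g: 875.35 ÷ 4 = 218.8375 g.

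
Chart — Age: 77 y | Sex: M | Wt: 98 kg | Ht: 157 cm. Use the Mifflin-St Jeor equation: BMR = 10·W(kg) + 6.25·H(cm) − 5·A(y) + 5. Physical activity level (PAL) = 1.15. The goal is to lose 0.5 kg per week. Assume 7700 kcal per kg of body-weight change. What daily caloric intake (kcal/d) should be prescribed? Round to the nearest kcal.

Mifflin-St Jeor (male): BMR = 10(98) + 6.25(157) − 5(77) + 5 = 980 + 981.25 − 385 + 5 = 1581.25 kcal/day.
TEE = 1581.25 × 1.15 = 1818.4375 kcal/day.
Required daily deficit = 0.5 × 7700 ÷ 7 = 550 kcal/day.
Target intake = 1818.4375 − 550 = 1268.4375 kcal/day.

1268 kcal/d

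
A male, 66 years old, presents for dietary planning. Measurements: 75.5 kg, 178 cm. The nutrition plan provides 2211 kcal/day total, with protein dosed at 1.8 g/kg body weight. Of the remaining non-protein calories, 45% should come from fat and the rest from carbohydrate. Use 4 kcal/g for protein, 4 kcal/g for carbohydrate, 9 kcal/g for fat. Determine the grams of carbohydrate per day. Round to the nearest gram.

229 g/day

Protein = 1.8 × 75.5 = 135.9 g → 135.9 × 4 = 543.6 kcal.
Non-protein calories = 2211 − 543.6 = 1667.4 kcal.
Fat: 45% × 1667.4 = 750.33 kcal; carbohydrate: 917.07 kcal.
Carbohydrate: 917.07 kcal ÷ 4 kcal/g = 229.2675 g.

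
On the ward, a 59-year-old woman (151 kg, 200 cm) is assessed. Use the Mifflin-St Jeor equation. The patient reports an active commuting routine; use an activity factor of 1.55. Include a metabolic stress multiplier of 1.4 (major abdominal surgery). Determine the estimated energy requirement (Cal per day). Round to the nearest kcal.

5000 Cal per day

Mifflin-St Jeor (female): BMR = 10(151) + 6.25(200) − 5(59) − 161 = 1510 + 1250 − 295 − 161 = 2304 kcal/day.
TEE = BMR × activity factor = 2304 × 1.55 = 3571.2 kcal/day.
Apply stress factor: 3571.2 × 1.4 = 4999.68 kcal/day.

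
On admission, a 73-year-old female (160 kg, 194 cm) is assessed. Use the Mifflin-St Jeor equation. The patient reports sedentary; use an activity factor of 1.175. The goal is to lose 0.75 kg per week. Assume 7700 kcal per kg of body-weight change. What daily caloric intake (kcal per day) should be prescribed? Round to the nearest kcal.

1862 kcal per day

Mifflin-St Jeor (female): BMR = 10(160) + 6.25(194) − 5(73) − 161 = 1600 + 1212.5 − 365 − 161 = 2286.5 kcal/day.
TEE = 2286.5 × 1.175 = 2686.6375 kcal/day.
Required daily deficit = 0.75 × 7700 ÷ 7 = 825 kcal/day.
Target intake = 2686.6375 − 825 = 1861.6375 kcal/day.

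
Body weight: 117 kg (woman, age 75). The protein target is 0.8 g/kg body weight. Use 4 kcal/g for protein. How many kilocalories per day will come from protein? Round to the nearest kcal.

374 kcal/day

Protein = 0.8 g/kg × 117 kg = 93.6 g/day.
Protein energy = 93.6 g × 4 kcal/g = 374.4 kcal/day.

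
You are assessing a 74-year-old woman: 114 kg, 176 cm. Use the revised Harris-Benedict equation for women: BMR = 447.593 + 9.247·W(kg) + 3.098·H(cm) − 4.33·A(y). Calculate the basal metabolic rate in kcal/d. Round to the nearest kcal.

Harris-Benedict: BMR = 447.593 + 9.247(114) + 3.098(176) − 4.33(74) = 1726.579 kcal/day.

1727 kcal/d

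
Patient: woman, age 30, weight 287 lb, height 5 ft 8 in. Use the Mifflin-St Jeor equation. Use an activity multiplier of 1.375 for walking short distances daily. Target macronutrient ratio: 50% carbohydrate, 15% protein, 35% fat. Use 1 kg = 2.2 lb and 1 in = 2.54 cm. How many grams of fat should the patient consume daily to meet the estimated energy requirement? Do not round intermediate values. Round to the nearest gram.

Convert to metric: weight = 287 ÷ 2.2 = 130.4545 kg; height = (5×12 + 8) × 2.54 = 68 × 2.54 = 172.72 cm.
Mifflin-St Jeor (female): BMR = 10(130.4545) + 6.25(172.72) − 5(30) − 161 = 1304.5455 + 1079.5 − 150 − 161 = 2073.0455 kcal/day.
TEE = 2073.0455 × 1.375 = 2850.4375 kcal/day.
Fat energy = 35% × 2850.4375 = 997.6531 kcal.
Fat = 997.6531 ÷ 9 kcal/g = 110.8503 g.

111 g/day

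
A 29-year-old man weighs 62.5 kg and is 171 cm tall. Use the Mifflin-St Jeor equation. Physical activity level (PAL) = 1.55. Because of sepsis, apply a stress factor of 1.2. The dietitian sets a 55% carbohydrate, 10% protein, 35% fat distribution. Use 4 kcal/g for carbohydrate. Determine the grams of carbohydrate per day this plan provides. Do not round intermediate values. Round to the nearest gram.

397 g/day

Mifflin-St Jeor (male): BMR = 10(62.5) + 6.25(171) − 5(29) + 5 = 625 + 1068.75 − 145 + 5 = 1553.75 kcal/day.
TEE = 1553.75 × 1.55 = 2408.3125 kcal/day.
With stress factor 1.2: 2408.3125 × 1.2 = 2889.975 kcal/day.
Carbohydrate energy = 55% × 2889.975 = 1589.4863 kcal.
Carbohydrate = 1589.4863 ÷ 4 kcal/g = 397.3716 g.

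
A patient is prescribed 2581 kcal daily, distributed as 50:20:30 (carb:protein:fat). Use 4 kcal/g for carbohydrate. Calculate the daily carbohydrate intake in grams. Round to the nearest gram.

Carbohydrate energy = 50% × 2581 = 1290.5 kcal.
At 4 kcal/g: 1290.5 ÷ 4 = 322.625 g.

323 g/day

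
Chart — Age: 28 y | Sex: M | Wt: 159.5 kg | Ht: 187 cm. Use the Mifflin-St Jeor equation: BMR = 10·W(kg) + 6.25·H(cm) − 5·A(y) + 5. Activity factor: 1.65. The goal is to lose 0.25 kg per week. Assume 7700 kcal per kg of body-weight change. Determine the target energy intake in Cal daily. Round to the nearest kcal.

4062 Cal daily

Mifflin-St Jeor (male): BMR = 10(159.5) + 6.25(187) − 5(28) + 5 = 1595 + 1168.75 − 140 + 5 = 2628.75 kcal/day.
TEE = 2628.75 × 1.65 = 4337.4375 kcal/day.
Required daily deficit = 0.25 × 7700 ÷ 7 = 275 kcal/day.
Target intake = 4337.4375 − 275 = 4062.4375 kcal/day.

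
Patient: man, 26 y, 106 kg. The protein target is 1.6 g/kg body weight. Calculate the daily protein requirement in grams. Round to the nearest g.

Protein = 1.6 g/kg × 106 kg = 169.6 g/day.

170 g/day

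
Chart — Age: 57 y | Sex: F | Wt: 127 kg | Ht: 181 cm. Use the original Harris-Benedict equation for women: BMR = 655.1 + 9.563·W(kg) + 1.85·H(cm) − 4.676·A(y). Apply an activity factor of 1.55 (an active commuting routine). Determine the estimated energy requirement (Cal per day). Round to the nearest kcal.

Harris-Benedict: BMR = 655.1 + 9.563(127) + 1.85(181) − 4.676(57) = 1937.919 kcal/day.
TEE = BMR × activity factor = 1937.919 × 1.55 = 3003.7745 kcal/day.

3004 Cal per day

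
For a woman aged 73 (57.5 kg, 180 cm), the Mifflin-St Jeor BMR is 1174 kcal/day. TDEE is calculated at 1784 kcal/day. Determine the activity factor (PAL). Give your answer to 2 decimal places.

1.52

Activity factor = TEE ÷ BMR = 1784 ÷ 1174 = 1.52.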